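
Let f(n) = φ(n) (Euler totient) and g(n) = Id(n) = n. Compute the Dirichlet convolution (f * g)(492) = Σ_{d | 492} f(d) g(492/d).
(φ * Id)(492) = 3240

Divisors of 492: [1, 2, 3, 4, 6, 12, 41, 82, 123, 164, 246, 492]. For each d | 492:
  d = 1: φ(1) · Id(492/1) = 1 · 492 = 492
  d = 2: φ(2) · Id(492/2) = 1 · 246 = 246
  d = 3: φ(3) · Id(492/3) = 2 · 164 = 328
  d = 4: φ(4) · Id(492/4) = 2 · 123 = 246
  d = 6: φ(6) · Id(492/6) = 2 · 82 = 164
  d = 12: φ(12) · Id(492/12) = 4 · 41 = 164
  d = 41: φ(41) · Id(492/41) = 40 · 12 = 480
  d = 82: φ(82) · Id(492/82) = 40 · 6 = 240
  d = 123: φ(123) · Id(492/123) = 80 · 4 = 320
  d = 164: φ(164) · Id(492/164) = 80 · 3 = 240
  d = 246: φ(246) · Id(492/246) = 80 · 2 = 160
  d = 492: φ(492) · Id(492/492) = 160 · 1 = 160
Summing: (φ * Id)(492) = 492 + 246 + 328 + 246 + 164 + 164 + 480 + 240 + 320 + 240 + 160 + 160 = 3240.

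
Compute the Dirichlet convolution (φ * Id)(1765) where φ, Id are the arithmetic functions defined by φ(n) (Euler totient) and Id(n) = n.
(φ * Id)(1765) = 6345

Divisors of 1765: [1, 5, 353, 1765]. For each d | 1765:
  d = 1: φ(1) · Id(1765/1) = 1 · 1765 = 1765
  d = 5: φ(5) · Id(1765/5) = 4 · 353 = 1412
  d = 353: φ(353) · Id(1765/353) = 352 · 5 = 1760
  d = 1765: φ(1765) · Id(1765/1765) = 1408 · 1 = 1408
Summing: (φ * Id)(1765) = 1765 + 1412 + 1760 + 1408 = 6345.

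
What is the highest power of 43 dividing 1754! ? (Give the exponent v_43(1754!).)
v_43(1754!) = 40

Legendre's formula: v_p(n!) = Σ_{k ≥ 1} ⌊n / p^k⌋. For p = 43, n = 1754, the terms are:
  ⌊1754/43^1⌋ = ⌊1754/43⌋ = 40
(the next term ⌊1754/43^2⌋ = 0, terminating the sum). Summing: v_43(1754!) = 40 = 40.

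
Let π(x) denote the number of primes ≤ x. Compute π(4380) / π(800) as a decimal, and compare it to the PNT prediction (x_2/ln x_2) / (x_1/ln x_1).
π(4380)/π(800) = 597/139 ≈ 4.2950;  PNT prediction ≈ 4.3648.

π(800) = 139 and π(4380) = 597, so π(4380)/π(800) ≈ 4.2950. The PNT-predicted ratio is (4380/ln(4380)) / (800/ln(800)) ≈ 4.3648. The two agree to within a few percent, as expected.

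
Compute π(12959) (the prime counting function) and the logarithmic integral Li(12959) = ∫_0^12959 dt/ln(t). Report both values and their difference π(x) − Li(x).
π(12959) = 1543;  Li(12959) ≈ 1562.78;  π(x) − Li(x) ≈ -19.78.

Direct count of primes ≤ 12959 gives π(12959) = 1543. Numerical evaluation of the logarithmic integral gives Li(12959) ≈ 1562.78. The difference π(x) − Li(x) ≈ -19.78 is typically negative for small/moderate x (Li(x) overestimates), though Littlewood's theorem shows this sign changes infinitely often.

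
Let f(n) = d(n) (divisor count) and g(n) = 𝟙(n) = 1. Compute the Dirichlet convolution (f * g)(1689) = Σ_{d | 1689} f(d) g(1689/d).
(d * 𝟙)(1689) = 9

Divisors of 1689: [1, 3, 563, 1689]. For each d | 1689:
  d = 1: d(1) · 𝟙(1689/1) = 1 · 1 = 1
  d = 3: d(3) · 𝟙(1689/3) = 2 · 1 = 2
  d = 563: d(563) · 𝟙(1689/563) = 2 · 1 = 2
  d = 1689: d(1689) · 𝟙(1689/1689) = 4 · 1 = 4
Summing: (d * 𝟙)(1689) = 1 + 2 + 2 + 4 = 9.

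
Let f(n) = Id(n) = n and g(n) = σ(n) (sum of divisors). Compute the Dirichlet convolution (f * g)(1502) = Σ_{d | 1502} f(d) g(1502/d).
(Id * σ)(1502) = 7515

Divisors of 1502: [1, 2, 751, 1502]. For each d | 1502:
  d = 1: Id(1) · σ(1502/1) = 1 · 2256 = 2256
  d = 2: Id(2) · σ(1502/2) = 2 · 752 = 1504
  d = 751: Id(751) · σ(1502/751) = 751 · 3 = 2253
  d = 1502: Id(1502) · σ(1502/1502) = 1502 · 1 = 1502
Summing: (Id * σ)(1502) = 2256 + 1504 + 2253 + 1502 = 7515.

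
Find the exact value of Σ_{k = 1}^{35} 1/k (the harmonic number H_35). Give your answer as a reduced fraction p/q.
H_35 = 54437269998109/13127595717600

Direct summation: H_35 = 1 + 1/2 + ... + 1/35. The least common denominator is lcm(1, ..., 35) = 144403552893600; over this denominator the numerator is 144403552893600 + 72201776446800 + 48134517631200 + 36100888223400 + 28880710578720 + 24067258815600 + 20629078984800 + 18050444111700 + 16044839210400 + 14440355289360 + 13127595717600 + 12033629407800 + 11107965607200 + 10314539492400 + 9626903526240 + 9025222055850 + 8494326640800 + 8022419605200 + 7600186994400 + 7220177644680 + 6876359661600 + 6563797858800 + 6278415343200 + 6016814703900 + 5776142115744 + 5553982803600 + 5348279736800 + 5157269746200 + 4979432858400 + 4813451763120 + 4658179125600 + 4512611027925 + 4375865239200 + 4247163320400 + 4125815796960 = 598809969979199, so H_35 = 598809969979199/144403552893600; reducing by gcd(598809969979199, 144403552893600) = 11 gives 54437269998109/13127595717600 ≈ 4.14678. (The PNT-adjacent estimate ln(35) + γ ≈ 4.13256 matches within O(1/n).)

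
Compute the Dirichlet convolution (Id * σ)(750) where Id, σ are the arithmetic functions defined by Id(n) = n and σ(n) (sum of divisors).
(Id * σ)(750) = 20510

Divisors of 750: [1, 2, 3, 5, 6, 10, 15, 25, 30, 50, 75, 125, 150, 250, 375, 750]. For each d | 750:
  d = 1: Id(1) · σ(750/1) = 1 · 1872 = 1872
  d = 2: Id(2) · σ(750/2) = 2 · 624 = 1248
  d = 3: Id(3) · σ(750/3) = 3 · 468 = 1404
  d = 5: Id(5) · σ(750/5) = 5 · 372 = 1860
  d = 6: Id(6) · σ(750/6) = 6 · 156 = 936
  d = 10: Id(10) · σ(750/10) = 10 · 124 = 1240
  d = 15: Id(15) · σ(750/15) = 15 · 93 = 1395
  d = 25: Id(25) · σ(750/25) = 25 · 72 = 1800
  d = 30: Id(30) · σ(750/30) = 30 · 31 = 930
  d = 50: Id(50) · σ(750/50) = 50 · 24 = 1200
  d = 75: Id(75) · σ(750/75) = 75 · 18 = 1350
  d = 125: Id(125) · σ(750/125) = 125 · 12 = 1500
  d = 150: Id(150) · σ(750/150) = 150 · 6 = 900
  d = 250: Id(250) · σ(750/250) = 250 · 4 = 1000
  d = 375: Id(375) · σ(750/375) = 375 · 3 = 1125
  d = 750: Id(750) · σ(750/750) = 750 · 1 = 750
Summing: (Id * σ)(750) = 1872 + 1248 + 1404 + 1860 + 936 + 1240 + 1395 + 1800 + 930 + 1200 + 1350 + 1500 + 900 + 1000 + 1125 + 750 = 20510.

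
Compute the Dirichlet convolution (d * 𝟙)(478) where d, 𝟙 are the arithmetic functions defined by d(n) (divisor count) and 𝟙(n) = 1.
(d * 𝟙)(478) = 9

Divisors of 478: [1, 2, 239, 478]. For each d | 478:
  d = 1: d(1) · 𝟙(478/1) = 1 · 1 = 1
  d = 2: d(2) · 𝟙(478/2) = 2 · 1 = 2
  d = 239: d(239) · 𝟙(478/239) = 2 · 1 = 2
  d = 478: d(478) · 𝟙(478/478) = 4 · 1 = 4
Summing: (d * 𝟙)(478) = 1 + 2 + 2 + 4 = 9.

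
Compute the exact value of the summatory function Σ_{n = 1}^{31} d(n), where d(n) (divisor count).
Σ_{n ≤ 31} d(n) = 113

Compute d(n) for each 1 ≤ n ≤ 31: d(1) = 1, d(2) = 2, d(3) = 2, d(4) = 3, d(5) = 2, d(6) = 4, d(7) = 2, d(8) = 4, d(9) = 3, d(10) = 4, d(11) = 2, d(12) = 6, d(13) = 2, d(14) = 4, d(15) = 4, d(16) = 5, d(17) = 2, d(18) = 6, d(19) = 2, d(20) = 6, d(21) = 4, d(22) = 4, d(23) = 2, d(24) = 8, d(25) = 3, d(26) = 4, d(27) = 4, d(28) = 6, d(29) = 2, d(30) = 8, d(31) = 2. Summing all 31 values: 113. (Dirichlet's divisor formula: Σ_{n ≤ x} d(n) = x ln(x) + (2γ − 1) x + O(√x). For x = 31, the asymptotic estimate is ≈ 111.24.)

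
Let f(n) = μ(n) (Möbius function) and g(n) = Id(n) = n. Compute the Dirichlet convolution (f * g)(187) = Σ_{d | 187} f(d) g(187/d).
(μ * Id)(187) = 160

Divisors of 187: [1, 11, 17, 187]. For each d | 187:
  d = 1: μ(1) · Id(187/1) = 1 · 187 = 187
  d = 11: μ(11) · Id(187/11) = -1 · 17 = -17
  d = 17: μ(17) · Id(187/17) = -1 · 11 = -11
  d = 187: μ(187) · Id(187/187) = 1 · 1 = 1
Summing: (μ * Id)(187) = 187 + -17 + -11 + 1 = 160.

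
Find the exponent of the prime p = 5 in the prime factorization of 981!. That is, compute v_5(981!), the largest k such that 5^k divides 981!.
v_5(981!) = 243

Legendre's formula: v_p(n!) = Σ_{k ≥ 1} ⌊n / p^k⌋. For p = 5, n = 981, the terms are:
  ⌊981/5^1⌋ = ⌊981/5⌋ = 196
  ⌊981/5^2⌋ = ⌊981/25⌋ = 39
  ⌊981/5^3⌋ = ⌊981/125⌋ = 7
  ⌊981/5^4⌋ = ⌊981/625⌋ = 1
(the next term ⌊981/5^5⌋ = 0, terminating the sum). Summing: v_5(981!) = 196 + 39 + 7 + 1 = 243.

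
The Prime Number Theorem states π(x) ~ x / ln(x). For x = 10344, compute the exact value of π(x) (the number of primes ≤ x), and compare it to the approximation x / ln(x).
π(10344) = 1270;  x/ln(x) ≈ 1118.98;  relative error ≈ 11.89%.

Directly count primes up to 10344: π(10344) = 1270. The PNT approximation gives 10344/ln(10344) ≈ 10344/9.24416 ≈ 1118.98. Relative error (π(x) − x/ln(x)) / π(x) ≈ 11.89%; the approximation is known to undercount slightly (Li(x) is a better estimate).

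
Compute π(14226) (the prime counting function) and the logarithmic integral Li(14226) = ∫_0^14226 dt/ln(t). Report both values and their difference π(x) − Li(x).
π(14226) = 1672;  Li(14226) ≈ 1695.91;  π(x) − Li(x) ≈ -23.91.

Direct count of primes ≤ 14226 gives π(14226) = 1672. Numerical evaluation of the logarithmic integral gives Li(14226) ≈ 1695.91. The difference π(x) − Li(x) ≈ -23.91 is typically negative for small/moderate x (Li(x) overestimates), though Littlewood's theorem shows this sign changes infinitely often.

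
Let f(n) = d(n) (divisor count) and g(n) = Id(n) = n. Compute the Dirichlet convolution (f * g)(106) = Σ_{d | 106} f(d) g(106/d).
(d * Id)(106) = 220

Divisors of 106: [1, 2, 53, 106]. For each d | 106:
  d = 1: d(1) · Id(106/1) = 1 · 106 = 106
  d = 2: d(2) · Id(106/2) = 2 · 53 = 106
  d = 53: d(53) · Id(106/53) = 2 · 2 = 4
  d = 106: d(106) · Id(106/106) = 4 · 1 = 4
Summing: (d * Id)(106) = 106 + 106 + 4 + 4 = 220.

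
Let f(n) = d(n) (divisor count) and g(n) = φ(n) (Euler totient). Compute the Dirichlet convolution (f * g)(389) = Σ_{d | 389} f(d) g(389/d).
(d * φ)(389) = 390

Divisors of 389: [1, 389]. For each d | 389:
  d = 1: d(1) · φ(389/1) = 1 · 388 = 388
  d = 389: d(389) · φ(389/389) = 2 · 1 = 2
Summing: (d * φ)(389) = 388 + 2 = 390.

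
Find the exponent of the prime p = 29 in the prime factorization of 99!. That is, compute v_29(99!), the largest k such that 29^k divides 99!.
v_29(99!) = 3

Legendre's formula: v_p(n!) = Σ_{k ≥ 1} ⌊n / p^k⌋. For p = 29, n = 99, the terms are:
  ⌊99/29^1⌋ = ⌊99/29⌋ = 3
(the next term ⌊99/29^2⌋ = 0, terminating the sum). Summing: v_29(99!) = 3 = 3.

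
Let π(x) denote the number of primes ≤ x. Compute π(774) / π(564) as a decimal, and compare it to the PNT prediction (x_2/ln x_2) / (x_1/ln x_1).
π(774)/π(564) = 137/103 ≈ 1.3301;  PNT prediction ≈ 1.3070.

π(564) = 103 and π(774) = 137, so π(774)/π(564) ≈ 1.3301. The PNT-predicted ratio is (774/ln(774)) / (564/ln(564)) ≈ 1.3070. The two agree to within a few percent, as expected.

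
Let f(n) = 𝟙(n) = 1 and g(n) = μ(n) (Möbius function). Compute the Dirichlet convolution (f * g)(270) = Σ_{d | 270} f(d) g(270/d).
(𝟙 * μ)(270) = 0

Divisors of 270: [1, 2, 3, 5, 6, 9, 10, 15, 18, 27, 30, 45, 54, 90, 135, 270]. For each d | 270:
  d = 1: 𝟙(1) · μ(270/1) = 1 · 0 = 0
  d = 2: 𝟙(2) · μ(270/2) = 1 · 0 = 0
  d = 3: 𝟙(3) · μ(270/3) = 1 · 0 = 0
  d = 5: 𝟙(5) · μ(270/5) = 1 · 0 = 0
  d = 6: 𝟙(6) · μ(270/6) = 1 · 0 = 0
  d = 9: 𝟙(9) · μ(270/9) = 1 · -1 = -1
  d = 10: 𝟙(10) · μ(270/10) = 1 · 0 = 0
  d = 15: 𝟙(15) · μ(270/15) = 1 · 0 = 0
  d = 18: 𝟙(18) · μ(270/18) = 1 · 1 = 1
  d = 27: 𝟙(27) · μ(270/27) = 1 · 1 = 1
  d = 30: 𝟙(30) · μ(270/30) = 1 · 0 = 0
  d = 45: 𝟙(45) · μ(270/45) = 1 · 1 = 1
  d = 54: 𝟙(54) · μ(270/54) = 1 · -1 = -1
  d = 90: 𝟙(90) · μ(270/90) = 1 · -1 = -1
  d = 135: 𝟙(135) · μ(270/135) = 1 · -1 = -1
  d = 270: 𝟙(270) · μ(270/270) = 1 · 1 = 1
Summing: (𝟙 * μ)(270) = 0 + 0 + 0 + 0 + 0 + -1 + 0 + 0 + 1 + 1 + 0 + 1 + -1 + -1 + -1 + 1 = 0.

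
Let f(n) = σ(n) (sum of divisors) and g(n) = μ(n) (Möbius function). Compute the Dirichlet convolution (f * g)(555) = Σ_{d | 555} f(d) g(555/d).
(σ * μ)(555) = 555

Divisors of 555: [1, 3, 5, 15, 37, 111, 185, 555]. For each d | 555:
  d = 1: σ(1) · μ(555/1) = 1 · -1 = -1
  d = 3: σ(3) · μ(555/3) = 4 · 1 = 4
  d = 5: σ(5) · μ(555/5) = 6 · 1 = 6
  d = 15: σ(15) · μ(555/15) = 24 · -1 = -24
  d = 37: σ(37) · μ(555/37) = 38 · 1 = 38
  d = 111: σ(111) · μ(555/111) = 152 · -1 = -152
  d = 185: σ(185) · μ(555/185) = 228 · -1 = -228
  d = 555: σ(555) · μ(555/555) = 912 · 1 = 912
Summing: (σ * μ)(555) = -1 + 4 + 6 + -24 + 38 + -152 + -228 + 912 = 555.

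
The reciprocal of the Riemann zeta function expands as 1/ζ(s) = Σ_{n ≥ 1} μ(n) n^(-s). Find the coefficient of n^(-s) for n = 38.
μ(38) = 1

Factor n = 38 = 2 · 19. μ(n) = 0 if any exponent ≥ 2 (not squarefree); otherwise μ(n) = (−1)^{ω(n)} where ω(n) is the number of distinct prime factors. Applying: μ(38) = 1.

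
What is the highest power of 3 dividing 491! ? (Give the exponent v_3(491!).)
v_3(491!) = 243

Legendre's formula: v_p(n!) = Σ_{k ≥ 1} ⌊n / p^k⌋. For p = 3, n = 491, the terms are:
  ⌊491/3^1⌋ = ⌊491/3⌋ = 163
  ⌊491/3^2⌋ = ⌊491/9⌋ = 54
  ⌊491/3^3⌋ = ⌊491/27⌋ = 18
  ⌊491/3^4⌋ = ⌊491/81⌋ = 6
  ⌊491/3^5⌋ = ⌊491/243⌋ = 2
(the next term ⌊491/3^6⌋ = 0, terminating the sum). Summing: v_3(491!) = 163 + 54 + 18 + 6 + 2 = 243.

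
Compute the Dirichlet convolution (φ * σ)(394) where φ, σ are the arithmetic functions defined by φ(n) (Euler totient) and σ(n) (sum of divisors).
(φ * σ)(394) = 1576

Divisors of 394: [1, 2, 197, 394]. For each d | 394:
  d = 1: φ(1) · σ(394/1) = 1 · 594 = 594
  d = 2: φ(2) · σ(394/2) = 1 · 198 = 198
  d = 197: φ(197) · σ(394/197) = 196 · 3 = 588
  d = 394: φ(394) · σ(394/394) = 196 · 1 = 196
Summing: (φ * σ)(394) = 594 + 198 + 588 + 196 = 1576.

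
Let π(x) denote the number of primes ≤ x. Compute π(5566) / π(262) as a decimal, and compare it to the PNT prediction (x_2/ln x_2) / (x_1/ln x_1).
π(5566)/π(262) = 734/55 ≈ 13.3455;  PNT prediction ≈ 13.7163.

π(262) = 55 and π(5566) = 734, so π(5566)/π(262) ≈ 13.3455. The PNT-predicted ratio is (5566/ln(5566)) / (262/ln(262)) ≈ 13.7163. The two agree to within a few percent, as expected.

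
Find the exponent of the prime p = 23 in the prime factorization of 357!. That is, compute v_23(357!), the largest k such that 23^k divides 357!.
v_23(357!) = 15

Legendre's formula: v_p(n!) = Σ_{k ≥ 1} ⌊n / p^k⌋. For p = 23, n = 357, the terms are:
  ⌊357/23^1⌋ = ⌊357/23⌋ = 15
(the next term ⌊357/23^2⌋ = 0, terminating the sum). Summing: v_23(357!) = 15 = 15.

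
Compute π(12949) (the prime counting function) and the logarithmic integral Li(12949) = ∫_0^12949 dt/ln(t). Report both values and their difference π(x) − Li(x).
π(12949) = 1541;  Li(12949) ≈ 1561.72;  π(x) − Li(x) ≈ -20.72.

Direct count of primes ≤ 12949 gives π(12949) = 1541. Numerical evaluation of the logarithmic integral gives Li(12949) ≈ 1561.72. The difference π(x) − Li(x) ≈ -20.72 is typically negative for small/moderate x (Li(x) overestimates), though Littlewood's theorem shows this sign changes infinitely often.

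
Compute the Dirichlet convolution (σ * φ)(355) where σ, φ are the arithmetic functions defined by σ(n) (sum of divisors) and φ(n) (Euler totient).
(σ * φ)(355) = 1420

Divisors of 355: [1, 5, 71, 355]. For each d | 355:
  d = 1: σ(1) · φ(355/1) = 1 · 280 = 280
  d = 5: σ(5) · φ(355/5) = 6 · 70 = 420
  d = 71: σ(71) · φ(355/71) = 72 · 4 = 288
  d = 355: σ(355) · φ(355/355) = 432 · 1 = 432
Summing: (σ * φ)(355) = 280 + 420 + 288 + 432 = 1420.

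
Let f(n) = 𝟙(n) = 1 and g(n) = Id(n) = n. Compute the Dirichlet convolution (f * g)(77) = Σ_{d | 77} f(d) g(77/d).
(𝟙 * Id)(77) = 96

Divisors of 77: [1, 7, 11, 77]. For each d | 77:
  d = 1: 𝟙(1) · Id(77/1) = 1 · 77 = 77
  d = 7: 𝟙(7) · Id(77/7) = 1 · 11 = 11
  d = 11: 𝟙(11) · Id(77/11) = 1 · 7 = 7
  d = 77: 𝟙(77) · Id(77/77) = 1 · 1 = 1
Summing: (𝟙 * Id)(77) = 77 + 11 + 7 + 1 = 96.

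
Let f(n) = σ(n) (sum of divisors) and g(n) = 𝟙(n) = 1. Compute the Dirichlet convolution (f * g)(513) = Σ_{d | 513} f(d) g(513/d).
(σ * 𝟙)(513) = 1218

Divisors of 513: [1, 3, 9, 19, 27, 57, 171, 513]. For each d | 513:
  d = 1: σ(1) · 𝟙(513/1) = 1 · 1 = 1
  d = 3: σ(3) · 𝟙(513/3) = 4 · 1 = 4
  d = 9: σ(9) · 𝟙(513/9) = 13 · 1 = 13
  d = 19: σ(19) · 𝟙(513/19) = 20 · 1 = 20
  d = 27: σ(27) · 𝟙(513/27) = 40 · 1 = 40
  d = 57: σ(57) · 𝟙(513/57) = 80 · 1 = 80
  d = 171: σ(171) · 𝟙(513/171) = 260 · 1 = 260
  d = 513: σ(513) · 𝟙(513/513) = 800 · 1 = 800
Summing: (σ * 𝟙)(513) = 1 + 4 + 13 + 20 + 40 + 80 + 260 + 800 = 1218.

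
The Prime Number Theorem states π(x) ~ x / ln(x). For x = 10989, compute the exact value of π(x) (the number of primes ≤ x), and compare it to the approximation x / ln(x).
π(10989) = 1334;  x/ln(x) ≈ 1181.02;  relative error ≈ 11.47%.

Directly count primes up to 10989: π(10989) = 1334. The PNT approximation gives 10989/ln(10989) ≈ 10989/9.30465 ≈ 1181.02. Relative error (π(x) − x/ln(x)) / π(x) ≈ 11.47%; the approximation is known to undercount slightly (Li(x) is a better estimate).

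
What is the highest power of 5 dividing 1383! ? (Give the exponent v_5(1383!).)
v_5(1383!) = 344

Legendre's formula: v_p(n!) = Σ_{k ≥ 1} ⌊n / p^k⌋. For p = 5, n = 1383, the terms are:
  ⌊1383/5^1⌋ = ⌊1383/5⌋ = 276
  ⌊1383/5^2⌋ = ⌊1383/25⌋ = 55
  ⌊1383/5^3⌋ = ⌊1383/125⌋ = 11
  ⌊1383/5^4⌋ = ⌊1383/625⌋ = 2
(the next term ⌊1383/5^5⌋ = 0, terminating the sum). Summing: v_5(1383!) = 276 + 55 + 11 + 2 = 344.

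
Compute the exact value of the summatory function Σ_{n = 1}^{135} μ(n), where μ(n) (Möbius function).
Σ_{n ≤ 135} μ(n) = -1

Compute μ(n) for each 1 ≤ n ≤ 135: μ(1) = 1, μ(2) = -1, μ(3) = -1, μ(4) = 0, μ(5) = -1, μ(6) = 1, μ(7) = -1, μ(8) = 0, μ(9) = 0, μ(10) = 1, μ(11) = -1, μ(12) = 0, μ(13) = -1, μ(14) = 1, μ(15) = 1, μ(16) = 0, μ(17) = -1, μ(18) = 0, μ(19) = -1, μ(20) = 0, μ(21) = 1, μ(22) = 1, μ(23) = -1, μ(24) = 0, μ(25) = 0, μ(26) = 1, μ(27) = 0, μ(28) = 0, μ(29) = -1, μ(30) = -1, μ(31) = -1, μ(32) = 0, μ(33) = 1, μ(34) = 1, μ(35) = 1, μ(36) = 0, μ(37) = -1, μ(38) = 1, μ(39) = 1, μ(40) = 0, μ(41) = -1, μ(42) = -1, μ(43) = -1, μ(44) = 0, μ(45) = 0, μ(46) = 1, μ(47) = -1, μ(48) = 0, μ(49) = 0, μ(50) = 0, μ(51) = 1, μ(52) = 0, μ(53) = -1, μ(54) = 0, μ(55) = 1, μ(56) = 0, μ(57) = 1, μ(58) = 1, μ(59) = -1, μ(60) = 0, μ(61) = -1, μ(62) = 1, μ(63) = 0, μ(64) = 0, μ(65) = 1, μ(66) = -1, μ(67) = -1, μ(68) = 0, μ(69) = 1, μ(70) = -1, μ(71) = -1, μ(72) = 0, μ(73) = -1, μ(74) = 1, μ(75) = 0, μ(76) = 0, μ(77) = 1, μ(78) = -1, μ(79) = -1, μ(80) = 0, μ(81) = 0, μ(82) = 1, μ(83) = -1, μ(84) = 0, μ(85) = 1, μ(86) = 1, μ(87) = 1, μ(88) = 0, μ(89) = -1, μ(90) = 0, μ(91) = 1, μ(92) = 0, μ(93) = 1, μ(94) = 1, μ(95) = 1, μ(96) = 0, μ(97) = -1, μ(98) = 0, μ(99) = 0, μ(100) = 0, μ(101) = -1, μ(102) = -1, μ(103) = -1, μ(104) = 0, μ(105) = -1, μ(106) = 1, μ(107) = -1, μ(108) = 0, μ(109) = -1, μ(110) = -1, μ(111) = 1, μ(112) = 0, μ(113) = -1, μ(114) = -1, μ(115) = 1, μ(116) = 0, μ(117) = 0, μ(118) = 1, μ(119) = 1, μ(120) = 0, μ(121) = 0, μ(122) = 1, μ(123) = 1, μ(124) = 0, μ(125) = 0, μ(126) = 0, μ(127) = -1, μ(128) = 0, μ(129) = 1, μ(130) = -1, μ(131) = -1, μ(132) = 0, μ(133) = 1, μ(134) = 1, μ(135) = 0. Summing all 135 values: -1. (Mertens function M(x) = Σ_{n ≤ x} μ(n); on average M(x) should be small (PNT ⟺ M(x) = o(x)).)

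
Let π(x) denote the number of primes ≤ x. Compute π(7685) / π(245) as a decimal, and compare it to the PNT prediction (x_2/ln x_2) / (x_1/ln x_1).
π(7685)/π(245) = 974/53 ≈ 18.3774;  PNT prediction ≈ 19.2868.

π(245) = 53 and π(7685) = 974, so π(7685)/π(245) ≈ 18.3774. The PNT-predicted ratio is (7685/ln(7685)) / (245/ln(245)) ≈ 19.2868. The two agree to within a few percent, as expected.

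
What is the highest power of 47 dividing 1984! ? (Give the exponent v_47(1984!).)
v_47(1984!) = 42

Legendre's formula: v_p(n!) = Σ_{k ≥ 1} ⌊n / p^k⌋. For p = 47, n = 1984, the terms are:
  ⌊1984/47^1⌋ = ⌊1984/47⌋ = 42
(the next term ⌊1984/47^2⌋ = 0, terminating the sum). Summing: v_47(1984!) = 42 = 42.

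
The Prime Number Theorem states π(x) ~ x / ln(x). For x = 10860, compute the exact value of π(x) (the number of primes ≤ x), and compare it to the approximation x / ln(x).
π(10860) = 1320;  x/ln(x) ≈ 1168.64;  relative error ≈ 11.47%.

Directly count primes up to 10860: π(10860) = 1320. The PNT approximation gives 10860/ln(10860) ≈ 10860/9.29284 ≈ 1168.64. Relative error (π(x) − x/ln(x)) / π(x) ≈ 11.47%; the approximation is known to undercount slightly (Li(x) is a better estimate).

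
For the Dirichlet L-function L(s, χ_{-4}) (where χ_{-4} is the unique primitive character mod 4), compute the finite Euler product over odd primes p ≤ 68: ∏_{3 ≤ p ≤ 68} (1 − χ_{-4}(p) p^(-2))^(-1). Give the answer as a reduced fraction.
∏ = 186965264422467473784849459249589/204088016612535111254016000000000

The odd primes p ≤ 68 are [3, 5, 7, 11, 13, 17, 19, 23, 29, 31, 37, 41, 43, 47, 53, 59, 61, 67]. For each, χ(p) = 1 if p ≡ 1 mod 4, χ(p) = −1 if p ≡ 3 mod 4. Taking (1 − χ(p)/p^2)^(-1) = p^2/(p^2 − χ(p)): (1 − (-1)/3^2)^(-1) · (1 − (1)/5^2)^(-1) · (1 − (-1)/7^2)^(-1) · (1 − (-1)/11^2)^(-1) · (1 − (1)/13^2)^(-1) · (1 − (1)/17^2)^(-1) · (1 − (-1)/19^2)^(-1) · (1 − (-1)/23^2)^(-1) · (1 − (1)/29^2)^(-1) · (1 − (-1)/31^2)^(-1) · (1 − (1)/37^2)^(-1) · (1 − (1)/41^2)^(-1) · (1 − (-1)/43^2)^(-1) · (1 − (-1)/47^2)^(-1) · (1 − (1)/53^2)^(-1) · (1 − (-1)/59^2)^(-1) · (1 − (1)/61^2)^(-1) · (1 − (-1)/67^2)^(-1) = 186965264422467473784849459249589/204088016612535111254016000000000.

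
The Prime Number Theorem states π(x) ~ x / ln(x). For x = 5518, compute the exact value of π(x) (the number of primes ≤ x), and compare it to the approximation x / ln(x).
π(5518) = 728;  x/ln(x) ≈ 640.45;  relative error ≈ 12.03%.

Directly count primes up to 5518: π(5518) = 728. The PNT approximation gives 5518/ln(5518) ≈ 5518/8.61577 ≈ 640.45. Relative error (π(x) − x/ln(x)) / π(x) ≈ 12.03%; the approximation is known to undercount slightly (Li(x) is a better estimate).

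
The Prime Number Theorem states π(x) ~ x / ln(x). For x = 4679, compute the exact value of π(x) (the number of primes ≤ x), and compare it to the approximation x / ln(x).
π(4679) = 633;  x/ln(x) ≈ 553.67;  relative error ≈ 12.53%.

Directly count primes up to 4679: π(4679) = 633. The PNT approximation gives 4679/ln(4679) ≈ 4679/8.45084 ≈ 553.67. Relative error (π(x) − x/ln(x)) / π(x) ≈ 12.53%; the approximation is known to undercount slightly (Li(x) is a better estimate).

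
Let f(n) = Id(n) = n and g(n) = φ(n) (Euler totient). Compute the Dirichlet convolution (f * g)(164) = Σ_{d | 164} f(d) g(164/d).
(Id * φ)(164) = 648

Divisors of 164: [1, 2, 4, 41, 82, 164]. For each d | 164:
  d = 1: Id(1) · φ(164/1) = 1 · 80 = 80
  d = 2: Id(2) · φ(164/2) = 2 · 40 = 80
  d = 4: Id(4) · φ(164/4) = 4 · 40 = 160
  d = 41: Id(41) · φ(164/41) = 41 · 2 = 82
  d = 82: Id(82) · φ(164/82) = 82 · 1 = 82
  d = 164: Id(164) · φ(164/164) = 164 · 1 = 164
Summing: (Id * φ)(164) = 80 + 80 + 160 + 82 + 82 + 164 = 648.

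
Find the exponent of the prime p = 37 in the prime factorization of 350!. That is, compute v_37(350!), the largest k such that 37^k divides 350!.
v_37(350!) = 9

Legendre's formula: v_p(n!) = Σ_{k ≥ 1} ⌊n / p^k⌋. For p = 37, n = 350, the terms are:
  ⌊350/37^1⌋ = ⌊350/37⌋ = 9
(the next term ⌊350/37^2⌋ = 0, terminating the sum). Summing: v_37(350!) = 9 = 9.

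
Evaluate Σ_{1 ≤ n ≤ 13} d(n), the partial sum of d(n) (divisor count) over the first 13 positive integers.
Σ_{n ≤ 13} d(n) = 37

Compute d(n) for each 1 ≤ n ≤ 13: d(1) = 1, d(2) = 2, d(3) = 2, d(4) = 3, d(5) = 2, d(6) = 4, d(7) = 2, d(8) = 4, d(9) = 3, d(10) = 4, d(11) = 2, d(12) = 6, d(13) = 2. Summing all 13 values: 37. (Dirichlet's divisor formula: Σ_{n ≤ x} d(n) = x ln(x) + (2γ − 1) x + O(√x). For x = 13, the asymptotic estimate is ≈ 35.35.)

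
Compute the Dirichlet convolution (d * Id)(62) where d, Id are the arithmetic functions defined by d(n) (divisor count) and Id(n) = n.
(d * Id)(62) = 132

Divisors of 62: [1, 2, 31, 62]. For each d | 62:
  d = 1: d(1) · Id(62/1) = 1 · 62 = 62
  d = 2: d(2) · Id(62/2) = 2 · 31 = 62
  d = 31: d(31) · Id(62/31) = 2 · 2 = 4
  d = 62: d(62) · Id(62/62) = 4 · 1 = 4
Summing: (d * Id)(62) = 62 + 62 + 4 + 4 = 132.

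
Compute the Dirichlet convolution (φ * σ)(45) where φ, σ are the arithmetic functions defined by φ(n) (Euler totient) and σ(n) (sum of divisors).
(φ * σ)(45) = 270

Divisors of 45: [1, 3, 5, 9, 15, 45]. For each d | 45:
  d = 1: φ(1) · σ(45/1) = 1 · 78 = 78
  d = 3: φ(3) · σ(45/3) = 2 · 24 = 48
  d = 5: φ(5) · σ(45/5) = 4 · 13 = 52
  d = 9: φ(9) · σ(45/9) = 6 · 6 = 36
  d = 15: φ(15) · σ(45/15) = 8 · 4 = 32
  d = 45: φ(45) · σ(45/45) = 24 · 1 = 24
Summing: (φ * σ)(45) = 78 + 48 + 52 + 36 + 32 + 24 = 270.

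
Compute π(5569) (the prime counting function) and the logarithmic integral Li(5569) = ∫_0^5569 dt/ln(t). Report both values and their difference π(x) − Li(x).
π(5569) = 735;  Li(5569) ≈ 750.66;  π(x) − Li(x) ≈ -15.66.

Direct count of primes ≤ 5569 gives π(5569) = 735. Numerical evaluation of the logarithmic integral gives Li(5569) ≈ 750.66. The difference π(x) − Li(x) ≈ -15.66 is typically negative for small/moderate x (Li(x) overestimates), though Littlewood's theorem shows this sign changes infinitely often.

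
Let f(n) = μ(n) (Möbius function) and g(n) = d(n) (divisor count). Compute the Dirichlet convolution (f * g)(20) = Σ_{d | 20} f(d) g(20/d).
(μ * d)(20) = 1

Divisors of 20: [1, 2, 4, 5, 10, 20]. For each d | 20:
  d = 1: μ(1) · d(20/1) = 1 · 6 = 6
  d = 2: μ(2) · d(20/2) = -1 · 4 = -4
  d = 4: μ(4) · d(20/4) = 0 · 2 = 0
  d = 5: μ(5) · d(20/5) = -1 · 3 = -3
  d = 10: μ(10) · d(20/10) = 1 · 2 = 2
  d = 20: μ(20) · d(20/20) = 0 · 1 = 0
Summing: (μ * d)(20) = 6 + -4 + 0 + -3 + 2 + 0 = 1.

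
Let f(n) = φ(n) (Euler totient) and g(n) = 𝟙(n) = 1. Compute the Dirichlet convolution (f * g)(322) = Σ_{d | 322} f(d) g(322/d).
(φ * 𝟙)(322) = 322

Divisors of 322: [1, 2, 7, 14, 23, 46, 161, 322]. For each d | 322:
  d = 1: φ(1) · 𝟙(322/1) = 1 · 1 = 1
  d = 2: φ(2) · 𝟙(322/2) = 1 · 1 = 1
  d = 7: φ(7) · 𝟙(322/7) = 6 · 1 = 6
  d = 14: φ(14) · 𝟙(322/14) = 6 · 1 = 6
  d = 23: φ(23) · 𝟙(322/23) = 22 · 1 = 22
  d = 46: φ(46) · 𝟙(322/46) = 22 · 1 = 22
  d = 161: φ(161) · 𝟙(322/161) = 132 · 1 = 132
  d = 322: φ(322) · 𝟙(322/322) = 132 · 1 = 132
Summing: (φ * 𝟙)(322) = 1 + 1 + 6 + 6 + 22 + 22 + 132 + 132 = 322.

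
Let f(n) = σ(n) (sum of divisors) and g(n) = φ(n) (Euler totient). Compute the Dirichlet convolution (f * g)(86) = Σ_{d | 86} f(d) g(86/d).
(σ * φ)(86) = 344

Divisors of 86: [1, 2, 43, 86]. For each d | 86:
  d = 1: σ(1) · φ(86/1) = 1 · 42 = 42
  d = 2: σ(2) · φ(86/2) = 3 · 42 = 126
  d = 43: σ(43) · φ(86/43) = 44 · 1 = 44
  d = 86: σ(86) · φ(86/86) = 132 · 1 = 132
Summing: (σ * φ)(86) = 42 + 126 + 44 + 132 = 344.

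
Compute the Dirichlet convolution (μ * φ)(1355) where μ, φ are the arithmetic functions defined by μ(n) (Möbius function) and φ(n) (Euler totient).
(μ * φ)(1355) = 807

Divisors of 1355: [1, 5, 271, 1355]. For each d | 1355:
  d = 1: μ(1) · φ(1355/1) = 1 · 1080 = 1080
  d = 5: μ(5) · φ(1355/5) = -1 · 270 = -270
  d = 271: μ(271) · φ(1355/271) = -1 · 4 = -4
  d = 1355: μ(1355) · φ(1355/1355) = 1 · 1 = 1
Summing: (μ * φ)(1355) = 1080 + -270 + -4 + 1 = 807.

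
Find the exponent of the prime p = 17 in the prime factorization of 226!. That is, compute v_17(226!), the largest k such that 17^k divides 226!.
v_17(226!) = 13

Legendre's formula: v_p(n!) = Σ_{k ≥ 1} ⌊n / p^k⌋. For p = 17, n = 226, the terms are:
  ⌊226/17^1⌋ = ⌊226/17⌋ = 13
(the next term ⌊226/17^2⌋ = 0, terminating the sum). Summing: v_17(226!) = 13 = 13.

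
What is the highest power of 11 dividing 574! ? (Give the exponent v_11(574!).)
v_11(574!) = 56

Legendre's formula: v_p(n!) = Σ_{k ≥ 1} ⌊n / p^k⌋. For p = 11, n = 574, the terms are:
  ⌊574/11^1⌋ = ⌊574/11⌋ = 52
  ⌊574/11^2⌋ = ⌊574/121⌋ = 4
(the next term ⌊574/11^3⌋ = 0, terminating the sum). Summing: v_11(574!) = 52 + 4 = 56.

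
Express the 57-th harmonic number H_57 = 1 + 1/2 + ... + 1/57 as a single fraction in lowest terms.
H_57 = 253437484000080020709989/54749786241679275146400

Direct summation: H_57 = 1 + 1/2 + ... + 1/57. The least common denominator is lcm(1, ..., 57) = 164249358725037825439200; over this denominator the numerator is 164249358725037825439200 + 82124679362518912719600 + 54749786241679275146400 + 41062339681259456359800 + 32849871745007565087840 + 27374893120839637573200 + 23464194103576832205600 + 20531169840629728179900 + 18249928747226425048800 + 16424935872503782543920 + 14931759884094347767200 + 13687446560419818786600 + 12634566055772140418400 + 11732097051788416102800 + 10949957248335855029280 + 10265584920314864089950 + 9661726983825754437600 + 9124964373613212524400 + 8644703090791464496800 + 8212467936251891271960 + 7821398034525610735200 + 7465879942047173883600 + 7141276466305992410400 + 6843723280209909393300 + 6569974349001513017568 + 6317283027886070209200 + 6083309582408808349600 + 5866048525894208051400 + 5663770990518545704800 + 5474978624167927514640 + 5298366410485091143200 + 5132792460157432044975 + 4977253294698115922400 + 4830863491912877218800 + 4692838820715366441120 + 4562482186806606262200 + 4439171857433454741600 + 4322351545395732248400 + 4211522018590713472800 + 4106233968125945635980 + 4006081920122873791200 + 3910699017262805367600 + 3819752528489251754400 + 3732939971023586941800 + 3649985749445285009760 + 3570638233152996205200 + 3494667206915698413600 + 3421861640104954696650 + 3352027729082404600800 + 3284987174500756508784 + 3220575661275251479200 + 3158641513943035104600 + 3099044504245996706400 + 3041654791204404174800 + 2986351976818869553440 + 2933024262947104025700 + 2881567696930488165600 = 760312452000240062129967, so H_57 = 760312452000240062129967/164249358725037825439200; reducing by gcd(760312452000240062129967, 164249358725037825439200) = 3 gives 253437484000080020709989/54749786241679275146400 ≈ 4.62901. (The PNT-adjacent estimate ln(57) + γ ≈ 4.62027 matches within O(1/n).)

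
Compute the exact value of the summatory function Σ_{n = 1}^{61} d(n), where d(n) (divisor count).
Σ_{n ≤ 61} d(n) = 263

Compute d(n) for each 1 ≤ n ≤ 61: d(1) = 1, d(2) = 2, d(3) = 2, d(4) = 3, d(5) = 2, d(6) = 4, d(7) = 2, d(8) = 4, d(9) = 3, d(10) = 4, d(11) = 2, d(12) = 6, d(13) = 2, d(14) = 4, d(15) = 4, d(16) = 5, d(17) = 2, d(18) = 6, d(19) = 2, d(20) = 6, d(21) = 4, d(22) = 4, d(23) = 2, d(24) = 8, d(25) = 3, d(26) = 4, d(27) = 4, d(28) = 6, d(29) = 2, d(30) = 8, d(31) = 2, d(32) = 6, d(33) = 4, d(34) = 4, d(35) = 4, d(36) = 9, d(37) = 2, d(38) = 4, d(39) = 4, d(40) = 8, d(41) = 2, d(42) = 8, d(43) = 2, d(44) = 6, d(45) = 6, d(46) = 4, d(47) = 2, d(48) = 10, d(49) = 3, d(50) = 6, d(51) = 4, d(52) = 6, d(53) = 2, d(54) = 8, d(55) = 4, d(56) = 8, d(57) = 4, d(58) = 4, d(59) = 2, d(60) = 12, d(61) = 2. Summing all 61 values: 263. (Dirichlet's divisor formula: Σ_{n ≤ x} d(n) = x ln(x) + (2γ − 1) x + O(√x). For x = 61, the asymptotic estimate is ≈ 260.18.)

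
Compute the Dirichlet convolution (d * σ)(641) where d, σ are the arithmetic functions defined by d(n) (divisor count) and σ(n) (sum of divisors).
(d * σ)(641) = 644

Divisors of 641: [1, 641]. For each d | 641:
  d = 1: d(1) · σ(641/1) = 1 · 642 = 642
  d = 641: d(641) · σ(641/641) = 2 · 1 = 2
Summing: (d * σ)(641) = 642 + 2 = 644.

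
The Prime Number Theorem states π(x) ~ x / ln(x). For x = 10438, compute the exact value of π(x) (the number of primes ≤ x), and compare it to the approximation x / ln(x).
π(10438) = 1277;  x/ln(x) ≈ 1128.04;  relative error ≈ 11.66%.

Directly count primes up to 10438: π(10438) = 1277. The PNT approximation gives 10438/ln(10438) ≈ 10438/9.25321 ≈ 1128.04. Relative error (π(x) − x/ln(x)) / π(x) ≈ 11.66%; the approximation is known to undercount slightly (Li(x) is a better estimate).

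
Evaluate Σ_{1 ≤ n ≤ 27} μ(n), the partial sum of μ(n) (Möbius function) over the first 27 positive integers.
Σ_{n ≤ 27} μ(n) = -1

Compute μ(n) for each 1 ≤ n ≤ 27: μ(1) = 1, μ(2) = -1, μ(3) = -1, μ(4) = 0, μ(5) = -1, μ(6) = 1, μ(7) = -1, μ(8) = 0, μ(9) = 0, μ(10) = 1, μ(11) = -1, μ(12) = 0, μ(13) = -1, μ(14) = 1, μ(15) = 1, μ(16) = 0, μ(17) = -1, μ(18) = 0, μ(19) = -1, μ(20) = 0, μ(21) = 1, μ(22) = 1, μ(23) = -1, μ(24) = 0, μ(25) = 0, μ(26) = 1, μ(27) = 0. Summing all 27 values: -1. (Mertens function M(x) = Σ_{n ≤ x} μ(n); on average M(x) should be small (PNT ⟺ M(x) = o(x)).)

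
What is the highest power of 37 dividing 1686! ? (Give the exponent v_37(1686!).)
v_37(1686!) = 46

Legendre's formula: v_p(n!) = Σ_{k ≥ 1} ⌊n / p^k⌋. For p = 37, n = 1686, the terms are:
  ⌊1686/37^1⌋ = ⌊1686/37⌋ = 45
  ⌊1686/37^2⌋ = ⌊1686/1369⌋ = 1
(the next term ⌊1686/37^3⌋ = 0, terminating the sum). Summing: v_37(1686!) = 45 + 1 = 46.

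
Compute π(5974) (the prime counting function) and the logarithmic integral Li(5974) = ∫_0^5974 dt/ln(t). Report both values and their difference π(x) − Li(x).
π(5974) = 781;  Li(5974) ≈ 797.42;  π(x) − Li(x) ≈ -16.42.

Direct count of primes ≤ 5974 gives π(5974) = 781. Numerical evaluation of the logarithmic integral gives Li(5974) ≈ 797.42. The difference π(x) − Li(x) ≈ -16.42 is typically negative for small/moderate x (Li(x) overestimates), though Littlewood's theorem shows this sign changes infinitely often.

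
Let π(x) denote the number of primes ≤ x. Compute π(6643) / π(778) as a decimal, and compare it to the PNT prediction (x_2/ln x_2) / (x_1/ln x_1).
π(6643)/π(778) = 856/137 ≈ 6.2482;  PNT prediction ≈ 6.4580.

π(778) = 137 and π(6643) = 856, so π(6643)/π(778) ≈ 6.2482. The PNT-predicted ratio is (6643/ln(6643)) / (778/ln(778)) ≈ 6.4580. The two agree to within a few percent, as expected.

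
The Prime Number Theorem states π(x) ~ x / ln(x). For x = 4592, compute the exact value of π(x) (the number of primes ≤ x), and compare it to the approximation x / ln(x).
π(4592) = 621;  x/ln(x) ≈ 544.59;  relative error ≈ 12.30%.

Directly count primes up to 4592: π(4592) = 621. The PNT approximation gives 4592/ln(4592) ≈ 4592/8.43207 ≈ 544.59. Relative error (π(x) − x/ln(x)) / π(x) ≈ 12.30%; the approximation is known to undercount slightly (Li(x) is a better estimate).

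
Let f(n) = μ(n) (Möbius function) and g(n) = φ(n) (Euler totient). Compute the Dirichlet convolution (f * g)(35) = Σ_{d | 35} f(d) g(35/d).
(μ * φ)(35) = 15

Divisors of 35: [1, 5, 7, 35]. For each d | 35:
  d = 1: μ(1) · φ(35/1) = 1 · 24 = 24
  d = 5: μ(5) · φ(35/5) = -1 · 6 = -6
  d = 7: μ(7) · φ(35/7) = -1 · 4 = -4
  d = 35: μ(35) · φ(35/35) = 1 · 1 = 1
Summing: (μ * φ)(35) = 24 + -6 + -4 + 1 = 15.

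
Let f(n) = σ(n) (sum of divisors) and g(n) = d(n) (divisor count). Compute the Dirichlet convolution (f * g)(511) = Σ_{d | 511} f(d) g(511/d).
(σ * d)(511) = 760

Divisors of 511: [1, 7, 73, 511]. For each d | 511:
  d = 1: σ(1) · d(511/1) = 1 · 4 = 4
  d = 7: σ(7) · d(511/7) = 8 · 2 = 16
  d = 73: σ(73) · d(511/73) = 74 · 2 = 148
  d = 511: σ(511) · d(511/511) = 592 · 1 = 592
Summing: (σ * d)(511) = 4 + 16 + 148 + 592 = 760.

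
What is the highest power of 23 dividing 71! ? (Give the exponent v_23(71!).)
v_23(71!) = 3

Legendre's formula: v_p(n!) = Σ_{k ≥ 1} ⌊n / p^k⌋. For p = 23, n = 71, the terms are:
  ⌊71/23^1⌋ = ⌊71/23⌋ = 3
(the next term ⌊71/23^2⌋ = 0, terminating the sum). Summing: v_23(71!) = 3 = 3.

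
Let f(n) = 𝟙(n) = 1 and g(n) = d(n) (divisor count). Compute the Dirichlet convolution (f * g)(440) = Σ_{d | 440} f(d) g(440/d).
(𝟙 * d)(440) = 90

Divisors of 440: [1, 2, 4, 5, 8, 10, 11, 20, 22, 40, 44, 55, 88, 110, 220, 440]. For each d | 440:
  d = 1: 𝟙(1) · d(440/1) = 1 · 16 = 16
  d = 2: 𝟙(2) · d(440/2) = 1 · 12 = 12
  d = 4: 𝟙(4) · d(440/4) = 1 · 8 = 8
  d = 5: 𝟙(5) · d(440/5) = 1 · 8 = 8
  d = 8: 𝟙(8) · d(440/8) = 1 · 4 = 4
  d = 10: 𝟙(10) · d(440/10) = 1 · 6 = 6
  d = 11: 𝟙(11) · d(440/11) = 1 · 8 = 8
  d = 20: 𝟙(20) · d(440/20) = 1 · 4 = 4
  d = 22: 𝟙(22) · d(440/22) = 1 · 6 = 6
  d = 40: 𝟙(40) · d(440/40) = 1 · 2 = 2
  d = 44: 𝟙(44) · d(440/44) = 1 · 4 = 4
  d = 55: 𝟙(55) · d(440/55) = 1 · 4 = 4
  d = 88: 𝟙(88) · d(440/88) = 1 · 2 = 2
  d = 110: 𝟙(110) · d(440/110) = 1 · 3 = 3
  d = 220: 𝟙(220) · d(440/220) = 1 · 2 = 2
  d = 440: 𝟙(440) · d(440/440) = 1 · 1 = 1
Summing: (𝟙 * d)(440) = 16 + 12 + 8 + 8 + 4 + 6 + 8 + 4 + 6 + 2 + 4 + 4 + 2 + 3 + 2 + 1 = 90.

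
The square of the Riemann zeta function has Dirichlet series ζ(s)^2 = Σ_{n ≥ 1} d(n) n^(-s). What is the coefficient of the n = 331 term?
d(331) = 2

ζ(s)^2 = (Σ 1/m^s)(Σ 1/k^s). The coefficient of 1/n^s in the product is the number of ordered pairs (m, k) with mk = n, which equals d(n). For n = 331, divisors are [1, 331], so d(331) = 2.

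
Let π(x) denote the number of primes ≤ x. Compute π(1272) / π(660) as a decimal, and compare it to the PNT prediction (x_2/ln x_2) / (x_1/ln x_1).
π(1272)/π(660) = 205/120 ≈ 1.7083;  PNT prediction ≈ 1.7504.

π(660) = 120 and π(1272) = 205, so π(1272)/π(660) ≈ 1.7083. The PNT-predicted ratio is (1272/ln(1272)) / (660/ln(660)) ≈ 1.7504. The two agree to within a few percent, as expected.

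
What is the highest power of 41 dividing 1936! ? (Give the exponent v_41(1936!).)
v_41(1936!) = 48

Legendre's formula: v_p(n!) = Σ_{k ≥ 1} ⌊n / p^k⌋. For p = 41, n = 1936, the terms are:
  ⌊1936/41^1⌋ = ⌊1936/41⌋ = 47
  ⌊1936/41^2⌋ = ⌊1936/1681⌋ = 1
(the next term ⌊1936/41^3⌋ = 0, terminating the sum). Summing: v_41(1936!) = 47 + 1 = 48.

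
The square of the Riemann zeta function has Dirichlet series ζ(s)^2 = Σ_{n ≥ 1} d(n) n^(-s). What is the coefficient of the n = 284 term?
d(284) = 6

ζ(s)^2 = (Σ 1/m^s)(Σ 1/k^s). The coefficient of 1/n^s in the product is the number of ordered pairs (m, k) with mk = n, which equals d(n). For n = 284, divisors are [1, 2, 4, 71, 142, 284], so d(284) = 6.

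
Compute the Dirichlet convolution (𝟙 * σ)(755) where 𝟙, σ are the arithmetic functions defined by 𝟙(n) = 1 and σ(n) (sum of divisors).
(𝟙 * σ)(755) = 1071

Divisors of 755: [1, 5, 151, 755]. For each d | 755:
  d = 1: 𝟙(1) · σ(755/1) = 1 · 912 = 912
  d = 5: 𝟙(5) · σ(755/5) = 1 · 152 = 152
  d = 151: 𝟙(151) · σ(755/151) = 1 · 6 = 6
  d = 755: 𝟙(755) · σ(755/755) = 1 · 1 = 1
Summing: (𝟙 * σ)(755) = 912 + 152 + 6 + 1 = 1071.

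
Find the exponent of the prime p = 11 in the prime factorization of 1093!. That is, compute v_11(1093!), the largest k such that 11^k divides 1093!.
v_11(1093!) = 108

Legendre's formula: v_p(n!) = Σ_{k ≥ 1} ⌊n / p^k⌋. For p = 11, n = 1093, the terms are:
  ⌊1093/11^1⌋ = ⌊1093/11⌋ = 99
  ⌊1093/11^2⌋ = ⌊1093/121⌋ = 9
(the next term ⌊1093/11^3⌋ = 0, terminating the sum). Summing: v_11(1093!) = 99 + 9 = 108.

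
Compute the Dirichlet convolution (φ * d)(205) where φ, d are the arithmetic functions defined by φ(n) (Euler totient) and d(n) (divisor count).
(φ * d)(205) = 252

Divisors of 205: [1, 5, 41, 205]. For each d | 205:
  d = 1: φ(1) · d(205/1) = 1 · 4 = 4
  d = 5: φ(5) · d(205/5) = 4 · 2 = 8
  d = 41: φ(41) · d(205/41) = 40 · 2 = 80
  d = 205: φ(205) · d(205/205) = 160 · 1 = 160
Summing: (φ * d)(205) = 4 + 8 + 80 + 160 = 252.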